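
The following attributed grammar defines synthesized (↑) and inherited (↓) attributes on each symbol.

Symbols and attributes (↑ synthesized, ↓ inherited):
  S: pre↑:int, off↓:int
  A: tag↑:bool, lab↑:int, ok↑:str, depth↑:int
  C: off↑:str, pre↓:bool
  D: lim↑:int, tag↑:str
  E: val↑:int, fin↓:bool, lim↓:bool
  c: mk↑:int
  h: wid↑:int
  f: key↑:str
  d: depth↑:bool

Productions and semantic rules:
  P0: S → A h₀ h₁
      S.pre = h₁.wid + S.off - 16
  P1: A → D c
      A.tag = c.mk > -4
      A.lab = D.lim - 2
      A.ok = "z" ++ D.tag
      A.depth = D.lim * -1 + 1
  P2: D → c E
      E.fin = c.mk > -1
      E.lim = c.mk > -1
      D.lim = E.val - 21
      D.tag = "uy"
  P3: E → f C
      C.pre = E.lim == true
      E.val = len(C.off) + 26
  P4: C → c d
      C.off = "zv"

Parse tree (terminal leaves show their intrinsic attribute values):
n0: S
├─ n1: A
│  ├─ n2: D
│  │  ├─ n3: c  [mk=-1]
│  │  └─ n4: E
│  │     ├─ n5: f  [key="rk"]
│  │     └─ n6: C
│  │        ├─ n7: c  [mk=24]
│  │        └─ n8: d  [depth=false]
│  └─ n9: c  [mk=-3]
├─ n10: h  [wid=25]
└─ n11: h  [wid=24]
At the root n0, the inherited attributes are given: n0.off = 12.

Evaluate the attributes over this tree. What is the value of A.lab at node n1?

1. n0.off = 12  [given at root]
2. n3.mk = -1  [terminal]
3. n4.fin = false  [c.mk > -1]
4. n4.lim = false  [c.mk > -1]
5. n5.key = "rk"  [terminal]
6. n6.pre = false  [E.lim == true]
7. n7.mk = 24  [terminal]
8. n8.depth = false  [terminal]
9. n6.off = "zv"  ["zv"]
10. n4.val = 28  [len(C.off) + 26]
11. n2.lim = 7  [E.val - 21]
12. n2.tag = "uy"  ["uy"]
13. n9.mk = -3  [terminal]
14. n1.tag = true  [c.mk > -4]
15. n1.lab = 5  [D.lim - 2]
16. n1.ok = "zuy"  ["z" ++ D.tag]
17. n1.depth = -6  [D.lim * -1 + 1]
18. n10.wid = 25  [terminal]
19. n11.wid = 24  [terminal]
20. n0.pre = 20  [h₁.wid + S.off - 16]

5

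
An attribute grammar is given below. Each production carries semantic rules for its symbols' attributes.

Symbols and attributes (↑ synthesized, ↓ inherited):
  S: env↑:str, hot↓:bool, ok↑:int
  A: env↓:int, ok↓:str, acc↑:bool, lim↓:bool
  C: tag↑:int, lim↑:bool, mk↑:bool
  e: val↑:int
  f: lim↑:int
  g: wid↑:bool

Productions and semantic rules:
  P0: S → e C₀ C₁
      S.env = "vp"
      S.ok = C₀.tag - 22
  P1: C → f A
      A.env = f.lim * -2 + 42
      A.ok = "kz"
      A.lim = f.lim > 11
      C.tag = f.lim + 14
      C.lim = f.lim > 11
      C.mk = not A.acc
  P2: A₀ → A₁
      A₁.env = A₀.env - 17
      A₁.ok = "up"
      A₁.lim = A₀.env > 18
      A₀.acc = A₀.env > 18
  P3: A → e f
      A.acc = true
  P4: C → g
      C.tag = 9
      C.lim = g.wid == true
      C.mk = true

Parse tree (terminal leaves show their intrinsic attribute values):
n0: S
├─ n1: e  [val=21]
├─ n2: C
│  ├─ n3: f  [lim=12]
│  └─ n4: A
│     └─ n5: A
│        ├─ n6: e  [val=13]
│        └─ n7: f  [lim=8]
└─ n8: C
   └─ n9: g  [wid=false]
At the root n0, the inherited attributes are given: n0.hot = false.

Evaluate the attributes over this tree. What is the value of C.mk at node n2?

true

1. n0.hot = false  [given at root]
2. n1.val = 21  [terminal]
3. n3.lim = 12  [terminal]
4. n4.env = 18  [f.lim * -2 + 42]
5. n4.ok = "kz"  ["kz"]
6. n4.lim = true  [f.lim > 11]
7. n5.env = 1  [A₀.env - 17]
8. n5.ok = "up"  ["up"]
9. n5.lim = false  [A₀.env > 18]
10. n6.val = 13  [terminal]
11. n7.lim = 8  [terminal]
12. n5.acc = true  [true]
13. n4.acc = false  [A₀.env > 18]
14. n2.tag = 26  [f.lim + 14]
15. n2.lim = true  [f.lim > 11]
16. n2.mk = true  [not A.acc]
17. n9.wid = false  [terminal]
18. n8.tag = 9  [9]
19. n8.lim = false  [g.wid == true]
20. n8.mk = true  [true]
21. n0.env = "vp"  ["vp"]
22. n0.ok = 4  [C₀.tag - 22]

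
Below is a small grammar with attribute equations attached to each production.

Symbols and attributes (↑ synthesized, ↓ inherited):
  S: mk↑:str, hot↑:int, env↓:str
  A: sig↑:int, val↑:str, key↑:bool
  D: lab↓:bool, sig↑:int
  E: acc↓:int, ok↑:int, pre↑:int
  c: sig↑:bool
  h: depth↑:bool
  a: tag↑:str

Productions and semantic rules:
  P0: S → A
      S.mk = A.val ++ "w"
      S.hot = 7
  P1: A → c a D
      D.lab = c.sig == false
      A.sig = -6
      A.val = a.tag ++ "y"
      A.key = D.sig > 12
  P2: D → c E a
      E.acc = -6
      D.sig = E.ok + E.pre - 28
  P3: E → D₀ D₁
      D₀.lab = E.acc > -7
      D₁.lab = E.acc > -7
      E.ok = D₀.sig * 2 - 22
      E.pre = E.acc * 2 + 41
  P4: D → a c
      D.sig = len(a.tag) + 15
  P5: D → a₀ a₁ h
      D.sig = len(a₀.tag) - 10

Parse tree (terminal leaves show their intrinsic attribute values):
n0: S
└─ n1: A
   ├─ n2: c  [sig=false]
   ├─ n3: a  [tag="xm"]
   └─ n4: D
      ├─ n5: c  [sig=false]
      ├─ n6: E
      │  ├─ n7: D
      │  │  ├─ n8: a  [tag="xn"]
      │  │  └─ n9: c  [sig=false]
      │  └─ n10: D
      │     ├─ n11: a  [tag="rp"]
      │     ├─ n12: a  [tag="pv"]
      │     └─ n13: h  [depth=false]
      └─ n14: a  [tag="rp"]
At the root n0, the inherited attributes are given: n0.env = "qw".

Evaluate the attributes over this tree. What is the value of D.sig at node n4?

1. n0.env = "qw"  [given at root]
2. n2.sig = false  [terminal]
3. n3.tag = "xm"  [terminal]
4. n4.lab = true  [c.sig == false]
5. n5.sig = false  [terminal]
6. n6.acc = -6  [-6]
7. n7.lab = true  [E.acc > -7]
8. n8.tag = "xn"  [terminal]
9. n9.sig = false  [terminal]
10. n7.sig = 17  [len(a.tag) + 15]
11. n10.lab = true  [E.acc > -7]
12. n11.tag = "rp"  [terminal]
13. n12.tag = "pv"  [terminal]
14. n13.depth = false  [terminal]
15. n10.sig = -8  [len(a₀.tag) - 10]
16. n6.ok = 12  [D₀.sig * 2 - 22]
17. n6.pre = 29  [E.acc * 2 + 41]
18. n14.tag = "rp"  [terminal]
19. n4.sig = 13  [E.ok + E.pre - 28]
20. n1.sig = -6  [-6]
21. n1.val = "xmy"  [a.tag ++ "y"]
22. n1.key = true  [D.sig > 12]
23. n0.mk = "xmyw"  [A.val ++ "w"]
24. n0.hot = 7  [7]

13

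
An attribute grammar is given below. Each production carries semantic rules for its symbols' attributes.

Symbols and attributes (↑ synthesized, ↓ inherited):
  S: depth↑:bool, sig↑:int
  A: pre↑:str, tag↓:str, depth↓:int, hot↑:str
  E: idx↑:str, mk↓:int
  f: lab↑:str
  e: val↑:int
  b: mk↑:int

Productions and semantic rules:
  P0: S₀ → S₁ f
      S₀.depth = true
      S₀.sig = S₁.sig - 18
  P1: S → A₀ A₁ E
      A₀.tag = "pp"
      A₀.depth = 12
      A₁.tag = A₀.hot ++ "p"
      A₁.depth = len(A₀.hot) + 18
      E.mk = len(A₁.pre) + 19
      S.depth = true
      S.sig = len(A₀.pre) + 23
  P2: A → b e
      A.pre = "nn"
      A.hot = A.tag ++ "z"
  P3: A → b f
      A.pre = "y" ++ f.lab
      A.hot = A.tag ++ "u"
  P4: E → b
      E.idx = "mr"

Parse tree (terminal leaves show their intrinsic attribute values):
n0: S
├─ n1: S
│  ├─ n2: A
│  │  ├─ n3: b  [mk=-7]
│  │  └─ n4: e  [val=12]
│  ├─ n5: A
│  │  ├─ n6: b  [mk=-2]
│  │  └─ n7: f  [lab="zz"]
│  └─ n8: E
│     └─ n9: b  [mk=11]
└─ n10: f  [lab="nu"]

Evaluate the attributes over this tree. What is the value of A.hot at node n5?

"ppzpu"

1. n2.tag = "pp"  ["pp"]
2. n2.depth = 12  [12]
3. n3.mk = -7  [terminal]
4. n4.val = 12  [terminal]
5. n2.pre = "nn"  ["nn"]
6. n2.hot = "ppz"  [A.tag ++ "z"]
7. n5.tag = "ppzp"  [A₀.hot ++ "p"]
8. n5.depth = 21  [len(A₀.hot) + 18]
9. n6.mk = -2  [terminal]
10. n7.lab = "zz"  [terminal]
11. n5.pre = "yzz"  ["y" ++ f.lab]
12. n5.hot = "ppzpu"  [A.tag ++ "u"]
13. n8.mk = 22  [len(A₁.pre) + 19]
14. n9.mk = 11  [terminal]
15. n8.idx = "mr"  ["mr"]
16. n1.depth = true  [true]
17. n1.sig = 25  [len(A₀.pre) + 23]
18. n10.lab = "nu"  [terminal]
19. n0.depth = true  [true]
20. n0.sig = 7  [S₁.sig - 18]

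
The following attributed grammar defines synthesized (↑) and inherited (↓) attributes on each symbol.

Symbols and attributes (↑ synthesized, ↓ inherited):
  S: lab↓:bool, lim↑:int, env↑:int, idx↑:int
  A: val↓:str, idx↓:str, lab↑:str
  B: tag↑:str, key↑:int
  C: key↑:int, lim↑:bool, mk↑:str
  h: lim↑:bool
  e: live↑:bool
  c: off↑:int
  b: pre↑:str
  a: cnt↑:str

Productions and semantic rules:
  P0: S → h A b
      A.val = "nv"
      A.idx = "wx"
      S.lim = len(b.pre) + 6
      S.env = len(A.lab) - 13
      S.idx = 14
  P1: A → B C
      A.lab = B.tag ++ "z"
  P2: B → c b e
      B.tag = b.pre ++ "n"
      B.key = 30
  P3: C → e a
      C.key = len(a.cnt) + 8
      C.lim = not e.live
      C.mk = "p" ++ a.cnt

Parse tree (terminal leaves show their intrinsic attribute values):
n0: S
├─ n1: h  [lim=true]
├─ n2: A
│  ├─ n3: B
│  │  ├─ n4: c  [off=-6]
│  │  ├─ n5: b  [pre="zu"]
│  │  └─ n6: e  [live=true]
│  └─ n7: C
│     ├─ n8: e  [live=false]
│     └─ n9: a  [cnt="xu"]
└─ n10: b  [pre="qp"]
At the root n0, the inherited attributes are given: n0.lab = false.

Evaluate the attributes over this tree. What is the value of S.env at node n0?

1. n0.lab = false  [given at root]
2. n1.lim = true  [terminal]
3. n2.val = "nv"  ["nv"]
4. n2.idx = "wx"  ["wx"]
5. n4.off = -6  [terminal]
6. n5.pre = "zu"  [terminal]
7. n6.live = true  [terminal]
8. n3.tag = "zun"  [b.pre ++ "n"]
9. n3.key = 30  [30]
10. n8.live = false  [terminal]
11. n9.cnt = "xu"  [terminal]
12. n7.key = 10  [len(a.cnt) + 8]
13. n7.lim = true  [not e.live]
14. n7.mk = "pxu"  ["p" ++ a.cnt]
15. n2.lab = "zunz"  [B.tag ++ "z"]
16. n10.pre = "qp"  [terminal]
17. n0.lim = 8  [len(b.pre) + 6]
18. n0.env = -9  [len(A.lab) - 13]
19. n0.idx = 14  [14]

-9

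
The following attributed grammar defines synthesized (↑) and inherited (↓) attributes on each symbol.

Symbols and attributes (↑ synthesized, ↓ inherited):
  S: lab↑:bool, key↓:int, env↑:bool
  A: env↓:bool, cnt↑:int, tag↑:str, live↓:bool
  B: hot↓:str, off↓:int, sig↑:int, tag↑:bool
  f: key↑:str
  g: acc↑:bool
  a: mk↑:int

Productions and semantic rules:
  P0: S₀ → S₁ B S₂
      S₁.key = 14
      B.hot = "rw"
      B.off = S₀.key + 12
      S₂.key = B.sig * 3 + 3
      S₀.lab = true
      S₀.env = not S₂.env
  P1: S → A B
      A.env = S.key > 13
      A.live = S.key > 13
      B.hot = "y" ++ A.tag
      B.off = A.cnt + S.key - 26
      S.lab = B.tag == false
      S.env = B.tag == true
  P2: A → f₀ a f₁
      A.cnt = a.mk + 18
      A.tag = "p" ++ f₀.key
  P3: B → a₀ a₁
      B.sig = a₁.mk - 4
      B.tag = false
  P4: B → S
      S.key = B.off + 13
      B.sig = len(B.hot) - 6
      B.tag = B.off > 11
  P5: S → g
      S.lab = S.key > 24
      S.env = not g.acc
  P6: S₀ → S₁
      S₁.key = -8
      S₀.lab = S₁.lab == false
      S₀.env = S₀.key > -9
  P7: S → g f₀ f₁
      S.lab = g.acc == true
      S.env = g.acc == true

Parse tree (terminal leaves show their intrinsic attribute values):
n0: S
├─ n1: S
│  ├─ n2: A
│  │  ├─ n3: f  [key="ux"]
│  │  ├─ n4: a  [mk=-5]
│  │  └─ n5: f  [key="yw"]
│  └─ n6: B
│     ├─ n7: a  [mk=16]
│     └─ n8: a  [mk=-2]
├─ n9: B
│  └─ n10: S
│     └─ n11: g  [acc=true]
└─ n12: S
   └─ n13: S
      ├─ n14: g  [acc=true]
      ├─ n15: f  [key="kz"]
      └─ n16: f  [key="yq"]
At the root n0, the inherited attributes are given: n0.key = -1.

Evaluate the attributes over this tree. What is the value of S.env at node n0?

true

1. n0.key = -1  [given at root]
2. n1.key = 14  [14]
3. n2.env = true  [S.key > 13]
4. n2.live = true  [S.key > 13]
5. n3.key = "ux"  [terminal]
6. n4.mk = -5  [terminal]
7. n5.key = "yw"  [terminal]
8. n2.cnt = 13  [a.mk + 18]
9. n2.tag = "pux"  ["p" ++ f₀.key]
10. n6.hot = "ypux"  ["y" ++ A.tag]
11. n6.off = 1  [A.cnt + S.key - 26]
12. n7.mk = 16  [terminal]
13. n8.mk = -2  [terminal]
14. n6.sig = -6  [a₁.mk - 4]
15. n6.tag = false  [false]
16. n1.lab = true  [B.tag == false]
17. n1.env = false  [B.tag == true]
18. n9.hot = "rw"  ["rw"]
19. n9.off = 11  [S₀.key + 12]
20. n10.key = 24  [B.off + 13]
21. n11.acc = true  [terminal]
22. n10.lab = false  [S.key > 24]
23. n10.env = false  [not g.acc]
24. n9.sig = -4  [len(B.hot) - 6]
25. n9.tag = false  [B.off > 11]
26. n12.key = -9  [B.sig * 3 + 3]
27. n13.key = -8  [-8]
28. n14.acc = true  [terminal]
29. n15.key = "kz"  [terminal]
30. n16.key = "yq"  [terminal]
31. n13.lab = true  [g.acc == true]
32. n13.env = true  [g.acc == true]
33. n12.lab = false  [S₁.lab == false]
34. n12.env = false  [S₀.key > -9]
35. n0.lab = true  [true]
36. n0.env = true  [not S₂.env]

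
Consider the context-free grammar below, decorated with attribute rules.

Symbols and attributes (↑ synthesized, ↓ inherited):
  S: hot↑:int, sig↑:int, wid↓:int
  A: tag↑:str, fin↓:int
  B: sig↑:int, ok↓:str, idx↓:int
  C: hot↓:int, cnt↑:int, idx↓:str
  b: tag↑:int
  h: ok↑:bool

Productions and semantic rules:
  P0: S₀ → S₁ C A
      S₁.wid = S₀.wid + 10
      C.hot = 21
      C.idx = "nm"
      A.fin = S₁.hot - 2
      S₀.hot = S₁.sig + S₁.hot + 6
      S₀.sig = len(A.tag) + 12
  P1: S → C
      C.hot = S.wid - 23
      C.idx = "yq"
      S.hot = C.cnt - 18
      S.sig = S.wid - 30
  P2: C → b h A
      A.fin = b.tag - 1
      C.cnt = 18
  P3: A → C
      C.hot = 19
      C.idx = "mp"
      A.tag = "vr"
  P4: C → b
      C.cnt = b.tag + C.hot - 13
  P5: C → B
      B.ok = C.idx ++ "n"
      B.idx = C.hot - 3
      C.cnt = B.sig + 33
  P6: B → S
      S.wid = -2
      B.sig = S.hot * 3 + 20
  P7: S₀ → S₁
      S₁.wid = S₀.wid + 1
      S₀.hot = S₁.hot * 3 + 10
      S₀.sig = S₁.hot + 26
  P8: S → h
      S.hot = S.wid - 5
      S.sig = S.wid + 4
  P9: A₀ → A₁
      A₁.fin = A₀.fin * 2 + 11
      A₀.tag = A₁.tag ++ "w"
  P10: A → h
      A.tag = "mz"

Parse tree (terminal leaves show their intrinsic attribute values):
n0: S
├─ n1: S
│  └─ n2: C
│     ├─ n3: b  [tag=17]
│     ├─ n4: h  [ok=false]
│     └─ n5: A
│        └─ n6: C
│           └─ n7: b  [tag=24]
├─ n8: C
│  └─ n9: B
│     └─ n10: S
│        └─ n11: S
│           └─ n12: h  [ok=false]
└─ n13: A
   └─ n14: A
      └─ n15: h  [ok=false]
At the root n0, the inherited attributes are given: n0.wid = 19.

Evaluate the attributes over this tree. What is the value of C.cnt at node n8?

29

1. n0.wid = 19  [given at root]
2. n1.wid = 29  [S₀.wid + 10]
3. n2.hot = 6  [S.wid - 23]
4. n2.idx = "yq"  ["yq"]
5. n3.tag = 17  [terminal]
6. n4.ok = false  [terminal]
7. n5.fin = 16  [b.tag - 1]
8. n6.hot = 19  [19]
9. n6.idx = "mp"  ["mp"]
10. n7.tag = 24  [terminal]
11. n6.cnt = 30  [b.tag + C.hot - 13]
12. n5.tag = "vr"  ["vr"]
13. n2.cnt = 18  [18]
14. n1.hot = 0  [C.cnt - 18]
15. n1.sig = -1  [S.wid - 30]
16. n8.hot = 21  [21]
17. n8.idx = "nm"  ["nm"]
18. n9.ok = "nmn"  [C.idx ++ "n"]
19. n9.idx = 18  [C.hot - 3]
20. n10.wid = -2  [-2]
21. n11.wid = -1  [S₀.wid + 1]
22. n12.ok = false  [terminal]
23. n11.hot = -6  [S.wid - 5]
24. n11.sig = 3  [S.wid + 4]
25. n10.hot = -8  [S₁.hot * 3 + 10]
26. n10.sig = 20  [S₁.hot + 26]
27. n9.sig = -4  [S.hot * 3 + 20]
28. n8.cnt = 29  [B.sig + 33]
29. n13.fin = -2  [S₁.hot - 2]
30. n14.fin = 7  [A₀.fin * 2 + 11]
31. n15.ok = false  [terminal]
32. n14.tag = "mz"  ["mz"]
33. n13.tag = "mzw"  [A₁.tag ++ "w"]
34. n0.hot = 5  [S₁.sig + S₁.hot + 6]
35. n0.sig = 15  [len(A.tag) + 12]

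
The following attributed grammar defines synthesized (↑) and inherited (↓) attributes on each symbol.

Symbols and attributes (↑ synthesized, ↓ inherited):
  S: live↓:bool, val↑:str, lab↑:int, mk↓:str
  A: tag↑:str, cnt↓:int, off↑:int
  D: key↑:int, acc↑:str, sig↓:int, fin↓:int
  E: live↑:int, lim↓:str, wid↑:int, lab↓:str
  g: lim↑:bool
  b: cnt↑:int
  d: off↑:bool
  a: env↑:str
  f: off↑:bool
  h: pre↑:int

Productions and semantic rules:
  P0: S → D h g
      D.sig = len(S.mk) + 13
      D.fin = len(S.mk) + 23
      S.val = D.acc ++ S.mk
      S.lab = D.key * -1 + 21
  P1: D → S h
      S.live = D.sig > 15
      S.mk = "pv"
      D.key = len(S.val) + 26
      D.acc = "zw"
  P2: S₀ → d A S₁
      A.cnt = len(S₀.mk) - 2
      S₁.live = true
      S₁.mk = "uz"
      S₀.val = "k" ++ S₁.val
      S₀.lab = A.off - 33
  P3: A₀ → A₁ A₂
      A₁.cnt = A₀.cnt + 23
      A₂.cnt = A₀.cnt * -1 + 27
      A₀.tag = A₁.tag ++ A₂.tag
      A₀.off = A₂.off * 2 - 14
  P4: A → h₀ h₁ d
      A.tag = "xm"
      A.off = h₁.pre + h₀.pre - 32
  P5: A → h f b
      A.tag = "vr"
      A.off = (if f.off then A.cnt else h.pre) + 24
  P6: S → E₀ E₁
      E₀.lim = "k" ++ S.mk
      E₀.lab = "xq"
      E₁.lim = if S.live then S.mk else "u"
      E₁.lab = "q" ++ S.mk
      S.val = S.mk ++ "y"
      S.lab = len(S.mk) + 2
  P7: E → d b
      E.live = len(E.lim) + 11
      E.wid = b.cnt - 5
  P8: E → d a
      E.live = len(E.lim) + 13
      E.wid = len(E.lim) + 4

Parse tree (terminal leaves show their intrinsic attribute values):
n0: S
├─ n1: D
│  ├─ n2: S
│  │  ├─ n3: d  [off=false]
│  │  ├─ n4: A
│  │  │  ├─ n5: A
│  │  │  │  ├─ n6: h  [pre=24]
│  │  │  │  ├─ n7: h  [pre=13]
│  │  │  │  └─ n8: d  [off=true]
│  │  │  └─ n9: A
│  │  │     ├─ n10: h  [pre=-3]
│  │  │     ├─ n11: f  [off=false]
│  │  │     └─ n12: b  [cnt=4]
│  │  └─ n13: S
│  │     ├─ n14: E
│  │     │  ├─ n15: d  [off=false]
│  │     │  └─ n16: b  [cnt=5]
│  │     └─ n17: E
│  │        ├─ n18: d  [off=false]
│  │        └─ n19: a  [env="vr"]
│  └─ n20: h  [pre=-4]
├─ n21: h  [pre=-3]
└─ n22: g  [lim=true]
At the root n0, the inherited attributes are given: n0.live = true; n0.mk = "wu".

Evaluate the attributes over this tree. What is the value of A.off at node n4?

28

1. n0.live = true  [given at root]
2. n0.mk = "wu"  [given at root]
3. n1.sig = 15  [len(S.mk) + 13]
4. n1.fin = 25  [len(S.mk) + 23]
5. n2.live = false  [D.sig > 15]
6. n2.mk = "pv"  ["pv"]
7. n3.off = false  [terminal]
8. n4.cnt = 0  [len(S₀.mk) - 2]
9. n5.cnt = 23  [A₀.cnt + 23]
10. n6.pre = 24  [terminal]
11. n7.pre = 13  [terminal]
12. n8.off = true  [terminal]
13. n5.tag = "xm"  ["xm"]
14. n5.off = 5  [h₁.pre + h₀.pre - 32]
15. n9.cnt = 27  [A₀.cnt * -1 + 27]
16. n10.pre = -3  [terminal]
17. n11.off = false  [terminal]
18. n12.cnt = 4  [terminal]
19. n9.tag = "vr"  ["vr"]
20. n9.off = 21  [(if f.off then A.cnt else h.pre) + 24]
21. n4.tag = "xmvr"  [A₁.tag ++ A₂.tag]
22. n4.off = 28  [A₂.off * 2 - 14]
23. n13.live = true  [true]
24. n13.mk = "uz"  ["uz"]
25. n14.lim = "kuz"  ["k" ++ S.mk]
26. n14.lab = "xq"  ["xq"]
27. n15.off = false  [terminal]
28. n16.cnt = 5  [terminal]
29. n14.live = 14  [len(E.lim) + 11]
30. n14.wid = 0  [b.cnt - 5]
31. n17.lim = "uz"  [if S.live then S.mk else "u"]
32. n17.lab = "quz"  ["q" ++ S.mk]
33. n18.off = false  [terminal]
34. n19.env = "vr"  [terminal]
35. n17.live = 15  [len(E.lim) + 13]
36. n17.wid = 6  [len(E.lim) + 4]
37. n13.val = "uzy"  [S.mk ++ "y"]
38. n13.lab = 4  [len(S.mk) + 2]
39. n2.val = "kuzy"  ["k" ++ S₁.val]
40. n2.lab = -5  [A.off - 33]
41. n20.pre = -4  [terminal]
42. n1.key = 30  [len(S.val) + 26]
43. n1.acc = "zw"  ["zw"]
44. n21.pre = -3  [terminal]
45. n22.lim = true  [terminal]
46. n0.val = "zwwu"  [D.acc ++ S.mk]
47. n0.lab = -9  [D.key * -1 + 21]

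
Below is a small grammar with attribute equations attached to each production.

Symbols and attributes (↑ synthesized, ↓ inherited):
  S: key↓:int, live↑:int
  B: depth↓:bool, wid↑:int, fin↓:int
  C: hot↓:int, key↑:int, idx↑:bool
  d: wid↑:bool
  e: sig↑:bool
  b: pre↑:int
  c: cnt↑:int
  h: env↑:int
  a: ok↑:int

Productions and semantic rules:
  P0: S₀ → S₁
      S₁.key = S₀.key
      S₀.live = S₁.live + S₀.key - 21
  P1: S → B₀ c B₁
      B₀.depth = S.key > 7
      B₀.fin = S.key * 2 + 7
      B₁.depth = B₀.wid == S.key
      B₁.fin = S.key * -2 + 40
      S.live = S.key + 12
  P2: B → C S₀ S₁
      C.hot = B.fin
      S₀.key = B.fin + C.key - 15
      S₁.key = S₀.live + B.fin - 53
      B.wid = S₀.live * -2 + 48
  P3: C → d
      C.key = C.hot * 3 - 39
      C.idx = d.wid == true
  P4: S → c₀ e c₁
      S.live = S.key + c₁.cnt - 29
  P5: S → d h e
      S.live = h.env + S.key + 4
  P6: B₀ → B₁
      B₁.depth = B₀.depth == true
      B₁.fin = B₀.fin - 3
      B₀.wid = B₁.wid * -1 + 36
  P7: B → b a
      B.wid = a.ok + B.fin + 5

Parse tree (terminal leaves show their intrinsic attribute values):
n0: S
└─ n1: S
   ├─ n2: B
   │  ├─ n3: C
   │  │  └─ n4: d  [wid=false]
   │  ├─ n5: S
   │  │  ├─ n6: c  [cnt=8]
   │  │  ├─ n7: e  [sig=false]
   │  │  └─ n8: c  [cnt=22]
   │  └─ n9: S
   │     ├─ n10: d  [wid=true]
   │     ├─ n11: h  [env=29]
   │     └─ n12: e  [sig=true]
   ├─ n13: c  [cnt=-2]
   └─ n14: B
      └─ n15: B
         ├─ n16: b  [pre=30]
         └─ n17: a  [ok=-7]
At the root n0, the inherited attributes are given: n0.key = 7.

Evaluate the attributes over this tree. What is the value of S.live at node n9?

1. n0.key = 7  [given at root]
2. n1.key = 7  [S₀.key]
3. n2.depth = false  [S.key > 7]
4. n2.fin = 21  [S.key * 2 + 7]
5. n3.hot = 21  [B.fin]
6. n4.wid = false  [terminal]
7. n3.key = 24  [C.hot * 3 - 39]
8. n3.idx = false  [d.wid == true]
9. n5.key = 30  [B.fin + C.key - 15]
10. n6.cnt = 8  [terminal]
11. n7.sig = false  [terminal]
12. n8.cnt = 22  [terminal]
13. n5.live = 23  [S.key + c₁.cnt - 29]
14. n9.key = -9  [S₀.live + B.fin - 53]
15. n10.wid = true  [terminal]
16. n11.env = 29  [terminal]
17. n12.sig = true  [terminal]
18. n9.live = 24  [h.env + S.key + 4]
19. n2.wid = 2  [S₀.live * -2 + 48]
20. n13.cnt = -2  [terminal]
21. n14.depth = false  [B₀.wid == S.key]
22. n14.fin = 26  [S.key * -2 + 40]
23. n15.depth = false  [B₀.depth == true]
24. n15.fin = 23  [B₀.fin - 3]
25. n16.pre = 30  [terminal]
26. n17.ok = -7  [terminal]
27. n15.wid = 21  [a.ok + B.fin + 5]
28. n14.wid = 15  [B₁.wid * -1 + 36]
29. n1.live = 19  [S.key + 12]
30. n0.live = 5  [S₁.live + S₀.key - 21]

24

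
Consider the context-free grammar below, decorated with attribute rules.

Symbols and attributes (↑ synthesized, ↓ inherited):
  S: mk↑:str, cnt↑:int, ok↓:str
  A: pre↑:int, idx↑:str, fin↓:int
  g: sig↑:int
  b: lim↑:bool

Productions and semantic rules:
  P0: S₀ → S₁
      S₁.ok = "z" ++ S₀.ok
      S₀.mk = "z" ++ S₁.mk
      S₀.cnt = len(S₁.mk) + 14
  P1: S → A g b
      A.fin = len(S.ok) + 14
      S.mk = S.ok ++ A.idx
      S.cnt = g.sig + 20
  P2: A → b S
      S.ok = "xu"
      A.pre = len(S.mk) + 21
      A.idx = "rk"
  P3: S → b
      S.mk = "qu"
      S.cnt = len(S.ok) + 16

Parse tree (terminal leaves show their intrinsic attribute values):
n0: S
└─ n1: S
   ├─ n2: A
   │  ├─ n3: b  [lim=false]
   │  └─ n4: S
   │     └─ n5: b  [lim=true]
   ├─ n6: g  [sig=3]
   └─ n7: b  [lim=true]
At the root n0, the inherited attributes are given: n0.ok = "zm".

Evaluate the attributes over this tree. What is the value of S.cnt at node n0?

1. n0.ok = "zm"  [given at root]
2. n1.ok = "zzm"  ["z" ++ S₀.ok]
3. n2.fin = 17  [len(S.ok) + 14]
4. n3.lim = false  [terminal]
5. n4.ok = "xu"  ["xu"]
6. n5.lim = true  [terminal]
7. n4.mk = "qu"  ["qu"]
8. n4.cnt = 18  [len(S.ok) + 16]
9. n2.pre = 23  [len(S.mk) + 21]
10. n2.idx = "rk"  ["rk"]
11. n6.sig = 3  [terminal]
12. n7.lim = true  [terminal]
13. n1.mk = "zzmrk"  [S.ok ++ A.idx]
14. n1.cnt = 23  [g.sig + 20]
15. n0.mk = "zzzmrk"  ["z" ++ S₁.mk]
16. n0.cnt = 19  [len(S₁.mk) + 14]

19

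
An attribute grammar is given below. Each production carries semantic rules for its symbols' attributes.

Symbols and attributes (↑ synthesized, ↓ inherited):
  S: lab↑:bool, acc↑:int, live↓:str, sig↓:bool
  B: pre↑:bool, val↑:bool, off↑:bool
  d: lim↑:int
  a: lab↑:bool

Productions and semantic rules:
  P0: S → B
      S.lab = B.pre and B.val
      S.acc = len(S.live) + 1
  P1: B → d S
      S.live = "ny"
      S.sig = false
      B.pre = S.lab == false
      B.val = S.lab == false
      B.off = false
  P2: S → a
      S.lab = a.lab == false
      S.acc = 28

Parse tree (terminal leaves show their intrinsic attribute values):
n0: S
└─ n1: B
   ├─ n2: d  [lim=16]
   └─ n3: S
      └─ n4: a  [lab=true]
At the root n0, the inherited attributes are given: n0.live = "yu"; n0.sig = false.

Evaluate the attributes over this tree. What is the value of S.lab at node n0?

true

1. n0.live = "yu"  [given at root]
2. n0.sig = false  [given at root]
3. n2.lim = 16  [terminal]
4. n3.live = "ny"  ["ny"]
5. n3.sig = false  [false]
6. n4.lab = true  [terminal]
7. n3.lab = false  [a.lab == false]
8. n3.acc = 28  [28]
9. n1.pre = true  [S.lab == false]
10. n1.val = true  [S.lab == false]
11. n1.off = false  [false]
12. n0.lab = true  [B.pre and B.val]
13. n0.acc = 3  [len(S.live) + 1]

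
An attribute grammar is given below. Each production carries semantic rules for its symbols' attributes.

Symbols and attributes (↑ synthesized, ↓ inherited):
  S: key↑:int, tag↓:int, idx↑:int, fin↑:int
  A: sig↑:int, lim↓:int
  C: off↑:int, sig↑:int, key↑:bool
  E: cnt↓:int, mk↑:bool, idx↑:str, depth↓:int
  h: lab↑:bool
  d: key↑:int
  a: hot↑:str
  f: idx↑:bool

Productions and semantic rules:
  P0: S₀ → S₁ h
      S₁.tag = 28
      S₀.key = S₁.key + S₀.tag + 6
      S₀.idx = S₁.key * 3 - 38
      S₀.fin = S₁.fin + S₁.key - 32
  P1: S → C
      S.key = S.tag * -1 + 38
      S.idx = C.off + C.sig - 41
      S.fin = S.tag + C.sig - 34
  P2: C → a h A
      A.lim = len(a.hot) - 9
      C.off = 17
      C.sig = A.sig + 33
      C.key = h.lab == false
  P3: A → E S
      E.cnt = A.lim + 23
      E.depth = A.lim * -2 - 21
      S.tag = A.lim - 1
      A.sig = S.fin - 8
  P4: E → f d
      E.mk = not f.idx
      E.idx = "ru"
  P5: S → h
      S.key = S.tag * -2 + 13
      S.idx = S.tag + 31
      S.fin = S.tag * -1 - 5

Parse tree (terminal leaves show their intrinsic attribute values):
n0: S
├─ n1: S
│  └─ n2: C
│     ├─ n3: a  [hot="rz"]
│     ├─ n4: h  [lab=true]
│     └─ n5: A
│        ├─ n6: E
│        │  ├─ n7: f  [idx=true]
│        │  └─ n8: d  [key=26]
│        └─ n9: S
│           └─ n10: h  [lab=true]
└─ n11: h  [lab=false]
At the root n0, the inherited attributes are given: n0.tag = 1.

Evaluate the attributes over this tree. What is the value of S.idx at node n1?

1. n0.tag = 1  [given at root]
2. n1.tag = 28  [28]
3. n3.hot = "rz"  [terminal]
4. n4.lab = true  [terminal]
5. n5.lim = -7  [len(a.hot) - 9]
6. n6.cnt = 16  [A.lim + 23]
7. n6.depth = -7  [A.lim * -2 - 21]
8. n7.idx = true  [terminal]
9. n8.key = 26  [terminal]
10. n6.mk = false  [not f.idx]
11. n6.idx = "ru"  ["ru"]
12. n9.tag = -8  [A.lim - 1]
13. n10.lab = true  [terminal]
14. n9.key = 29  [S.tag * -2 + 13]
15. n9.idx = 23  [S.tag + 31]
16. n9.fin = 3  [S.tag * -1 - 5]
17. n5.sig = -5  [S.fin - 8]
18. n2.off = 17  [17]
19. n2.sig = 28  [A.sig + 33]
20. n2.key = false  [h.lab == false]
21. n1.key = 10  [S.tag * -1 + 38]
22. n1.idx = 4  [C.off + C.sig - 41]
23. n1.fin = 22  [S.tag + C.sig - 34]
24. n11.lab = false  [terminal]
25. n0.key = 17  [S₁.key + S₀.tag + 6]
26. n0.idx = -8  [S₁.key * 3 - 38]
27. n0.fin = 0  [S₁.fin + S₁.key - 32]

4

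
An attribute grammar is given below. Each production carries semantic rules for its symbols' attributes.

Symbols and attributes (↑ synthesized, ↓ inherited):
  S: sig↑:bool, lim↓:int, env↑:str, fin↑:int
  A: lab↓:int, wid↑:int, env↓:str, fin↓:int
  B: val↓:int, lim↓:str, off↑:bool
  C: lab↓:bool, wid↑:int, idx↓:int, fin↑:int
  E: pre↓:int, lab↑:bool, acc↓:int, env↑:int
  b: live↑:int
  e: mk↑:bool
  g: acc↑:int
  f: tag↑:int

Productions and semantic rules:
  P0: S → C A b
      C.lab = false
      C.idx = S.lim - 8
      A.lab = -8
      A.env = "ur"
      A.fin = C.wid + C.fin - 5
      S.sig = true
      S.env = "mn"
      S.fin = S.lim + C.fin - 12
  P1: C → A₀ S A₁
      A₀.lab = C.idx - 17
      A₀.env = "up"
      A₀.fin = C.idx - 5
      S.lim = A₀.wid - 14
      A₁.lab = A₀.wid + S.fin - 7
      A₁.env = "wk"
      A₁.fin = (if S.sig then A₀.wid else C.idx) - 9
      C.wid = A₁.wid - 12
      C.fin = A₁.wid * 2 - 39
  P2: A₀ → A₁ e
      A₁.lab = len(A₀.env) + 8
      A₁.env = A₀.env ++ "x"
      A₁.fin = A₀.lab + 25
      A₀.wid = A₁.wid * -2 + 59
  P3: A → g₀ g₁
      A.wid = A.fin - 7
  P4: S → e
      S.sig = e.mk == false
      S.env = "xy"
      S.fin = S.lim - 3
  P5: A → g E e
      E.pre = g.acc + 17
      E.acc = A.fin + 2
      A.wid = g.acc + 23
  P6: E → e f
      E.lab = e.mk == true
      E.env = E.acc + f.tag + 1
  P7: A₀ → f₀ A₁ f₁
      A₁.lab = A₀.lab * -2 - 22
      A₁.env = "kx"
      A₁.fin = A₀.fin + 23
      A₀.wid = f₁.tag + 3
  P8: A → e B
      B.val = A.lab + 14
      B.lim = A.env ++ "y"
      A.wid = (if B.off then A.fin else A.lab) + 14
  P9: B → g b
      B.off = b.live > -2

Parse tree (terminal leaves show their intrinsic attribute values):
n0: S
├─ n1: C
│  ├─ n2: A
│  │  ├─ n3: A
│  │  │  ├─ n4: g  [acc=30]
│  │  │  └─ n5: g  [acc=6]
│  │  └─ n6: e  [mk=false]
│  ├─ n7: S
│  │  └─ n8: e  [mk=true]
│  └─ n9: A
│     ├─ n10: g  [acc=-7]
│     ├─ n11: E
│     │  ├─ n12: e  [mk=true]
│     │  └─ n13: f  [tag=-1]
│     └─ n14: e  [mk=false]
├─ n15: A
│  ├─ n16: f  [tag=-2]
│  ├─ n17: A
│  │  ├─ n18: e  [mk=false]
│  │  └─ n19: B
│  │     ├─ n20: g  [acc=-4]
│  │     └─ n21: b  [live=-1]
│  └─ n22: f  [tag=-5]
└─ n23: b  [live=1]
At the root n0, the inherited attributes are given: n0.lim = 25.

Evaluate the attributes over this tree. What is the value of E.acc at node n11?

10

1. n0.lim = 25  [given at root]
2. n1.lab = false  [false]
3. n1.idx = 17  [S.lim - 8]
4. n2.lab = 0  [C.idx - 17]
5. n2.env = "up"  ["up"]
6. n2.fin = 12  [C.idx - 5]
7. n3.lab = 10  [len(A₀.env) + 8]
8. n3.env = "upx"  [A₀.env ++ "x"]
9. n3.fin = 25  [A₀.lab + 25]
10. n4.acc = 30  [terminal]
11. n5.acc = 6  [terminal]
12. n3.wid = 18  [A.fin - 7]
13. n6.mk = false  [terminal]
14. n2.wid = 23  [A₁.wid * -2 + 59]
15. n7.lim = 9  [A₀.wid - 14]
16. n8.mk = true  [terminal]
17. n7.sig = false  [e.mk == false]
18. n7.env = "xy"  ["xy"]
19. n7.fin = 6  [S.lim - 3]
20. n9.lab = 22  [A₀.wid + S.fin - 7]
21. n9.env = "wk"  ["wk"]
22. n9.fin = 8  [(if S.sig then A₀.wid else C.idx) - 9]
23. n10.acc = -7  [terminal]
24. n11.pre = 10  [g.acc + 17]
25. n11.acc = 10  [A.fin + 2]
26. n12.mk = true  [terminal]
27. n13.tag = -1  [terminal]
28. n11.lab = true  [e.mk == true]
29. n11.env = 10  [E.acc + f.tag + 1]
30. n14.mk = false  [terminal]
31. n9.wid = 16  [g.acc + 23]
32. n1.wid = 4  [A₁.wid - 12]
33. n1.fin = -7  [A₁.wid * 2 - 39]
34. n15.lab = -8  [-8]
35. n15.env = "ur"  ["ur"]
36. n15.fin = -8  [C.wid + C.fin - 5]
37. n16.tag = -2  [terminal]
38. n17.lab = -6  [A₀.lab * -2 - 22]
39. n17.env = "kx"  ["kx"]
40. n17.fin = 15  [A₀.fin + 23]
41. n18.mk = false  [terminal]
42. n19.val = 8  [A.lab + 14]
43. n19.lim = "kxy"  [A.env ++ "y"]
44. n20.acc = -4  [terminal]
45. n21.live = -1  [terminal]
46. n19.off = true  [b.live > -2]
47. n17.wid = 29  [(if B.off then A.fin else A.lab) + 14]
48. n22.tag = -5  [terminal]
49. n15.wid = -2  [f₁.tag + 3]
50. n23.live = 1  [terminal]
51. n0.sig = true  [true]
52. n0.env = "mn"  ["mn"]
53. n0.fin = 6  [S.lim + C.fin - 12]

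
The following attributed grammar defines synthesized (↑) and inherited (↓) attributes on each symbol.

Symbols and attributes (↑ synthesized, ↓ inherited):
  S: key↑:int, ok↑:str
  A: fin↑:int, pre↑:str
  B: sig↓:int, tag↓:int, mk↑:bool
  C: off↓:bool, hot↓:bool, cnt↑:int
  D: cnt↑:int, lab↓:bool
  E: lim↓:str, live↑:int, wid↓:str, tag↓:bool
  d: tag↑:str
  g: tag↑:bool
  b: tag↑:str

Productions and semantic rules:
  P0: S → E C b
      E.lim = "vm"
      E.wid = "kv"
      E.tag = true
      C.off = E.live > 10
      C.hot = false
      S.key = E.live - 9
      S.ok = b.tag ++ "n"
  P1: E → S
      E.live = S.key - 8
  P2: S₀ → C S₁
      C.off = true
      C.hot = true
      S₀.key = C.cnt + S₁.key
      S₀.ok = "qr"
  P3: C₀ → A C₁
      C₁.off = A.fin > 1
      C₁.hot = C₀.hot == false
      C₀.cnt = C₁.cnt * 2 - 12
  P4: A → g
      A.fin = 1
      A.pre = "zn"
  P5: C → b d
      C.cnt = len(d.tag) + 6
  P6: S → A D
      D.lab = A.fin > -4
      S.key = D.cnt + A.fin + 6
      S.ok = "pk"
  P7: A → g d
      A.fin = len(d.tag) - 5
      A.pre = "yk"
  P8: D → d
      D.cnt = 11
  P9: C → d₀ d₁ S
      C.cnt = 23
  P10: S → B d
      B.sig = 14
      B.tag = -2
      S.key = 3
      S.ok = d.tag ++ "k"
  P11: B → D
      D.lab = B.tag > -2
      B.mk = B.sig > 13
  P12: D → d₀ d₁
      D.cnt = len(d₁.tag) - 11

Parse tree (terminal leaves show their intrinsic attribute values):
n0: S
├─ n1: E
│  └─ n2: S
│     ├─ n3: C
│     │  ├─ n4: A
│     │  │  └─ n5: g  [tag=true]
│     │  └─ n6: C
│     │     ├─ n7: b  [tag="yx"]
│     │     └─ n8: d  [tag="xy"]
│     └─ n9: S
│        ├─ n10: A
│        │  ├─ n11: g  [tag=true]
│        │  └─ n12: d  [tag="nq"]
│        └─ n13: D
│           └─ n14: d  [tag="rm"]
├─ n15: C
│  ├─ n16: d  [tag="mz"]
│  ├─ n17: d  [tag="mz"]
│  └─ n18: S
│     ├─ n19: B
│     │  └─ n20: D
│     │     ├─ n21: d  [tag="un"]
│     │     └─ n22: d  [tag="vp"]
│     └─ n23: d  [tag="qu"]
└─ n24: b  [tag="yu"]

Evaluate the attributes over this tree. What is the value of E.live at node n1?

10

1. n1.lim = "vm"  ["vm"]
2. n1.wid = "kv"  ["kv"]
3. n1.tag = true  [true]
4. n3.off = true  [true]
5. n3.hot = true  [true]
6. n5.tag = true  [terminal]
7. n4.fin = 1  [1]
8. n4.pre = "zn"  ["zn"]
9. n6.off = false  [A.fin > 1]
10. n6.hot = false  [C₀.hot == false]
11. n7.tag = "yx"  [terminal]
12. n8.tag = "xy"  [terminal]
13. n6.cnt = 8  [len(d.tag) + 6]
14. n3.cnt = 4  [C₁.cnt * 2 - 12]
15. n11.tag = true  [terminal]
16. n12.tag = "nq"  [terminal]
17. n10.fin = -3  [len(d.tag) - 5]
18. n10.pre = "yk"  ["yk"]
19. n13.lab = true  [A.fin > -4]
20. n14.tag = "rm"  [terminal]
21. n13.cnt = 11  [11]
22. n9.key = 14  [D.cnt + A.fin + 6]
23. n9.ok = "pk"  ["pk"]
24. n2.key = 18  [C.cnt + S₁.key]
25. n2.ok = "qr"  ["qr"]
26. n1.live = 10  [S.key - 8]
27. n15.off = false  [E.live > 10]
28. n15.hot = false  [false]
29. n16.tag = "mz"  [terminal]
30. n17.tag = "mz"  [terminal]
31. n19.sig = 14  [14]
32. n19.tag = -2  [-2]
33. n20.lab = false  [B.tag > -2]
34. n21.tag = "un"  [terminal]
35. n22.tag = "vp"  [terminal]
36. n20.cnt = -9  [len(d₁.tag) - 11]
37. n19.mk = true  [B.sig > 13]
38. n23.tag = "qu"  [terminal]
39. n18.key = 3  [3]
40. n18.ok = "quk"  [d.tag ++ "k"]
41. n15.cnt = 23  [23]
42. n24.tag = "yu"  [terminal]
43. n0.key = 1  [E.live - 9]
44. n0.ok = "yun"  [b.tag ++ "n"]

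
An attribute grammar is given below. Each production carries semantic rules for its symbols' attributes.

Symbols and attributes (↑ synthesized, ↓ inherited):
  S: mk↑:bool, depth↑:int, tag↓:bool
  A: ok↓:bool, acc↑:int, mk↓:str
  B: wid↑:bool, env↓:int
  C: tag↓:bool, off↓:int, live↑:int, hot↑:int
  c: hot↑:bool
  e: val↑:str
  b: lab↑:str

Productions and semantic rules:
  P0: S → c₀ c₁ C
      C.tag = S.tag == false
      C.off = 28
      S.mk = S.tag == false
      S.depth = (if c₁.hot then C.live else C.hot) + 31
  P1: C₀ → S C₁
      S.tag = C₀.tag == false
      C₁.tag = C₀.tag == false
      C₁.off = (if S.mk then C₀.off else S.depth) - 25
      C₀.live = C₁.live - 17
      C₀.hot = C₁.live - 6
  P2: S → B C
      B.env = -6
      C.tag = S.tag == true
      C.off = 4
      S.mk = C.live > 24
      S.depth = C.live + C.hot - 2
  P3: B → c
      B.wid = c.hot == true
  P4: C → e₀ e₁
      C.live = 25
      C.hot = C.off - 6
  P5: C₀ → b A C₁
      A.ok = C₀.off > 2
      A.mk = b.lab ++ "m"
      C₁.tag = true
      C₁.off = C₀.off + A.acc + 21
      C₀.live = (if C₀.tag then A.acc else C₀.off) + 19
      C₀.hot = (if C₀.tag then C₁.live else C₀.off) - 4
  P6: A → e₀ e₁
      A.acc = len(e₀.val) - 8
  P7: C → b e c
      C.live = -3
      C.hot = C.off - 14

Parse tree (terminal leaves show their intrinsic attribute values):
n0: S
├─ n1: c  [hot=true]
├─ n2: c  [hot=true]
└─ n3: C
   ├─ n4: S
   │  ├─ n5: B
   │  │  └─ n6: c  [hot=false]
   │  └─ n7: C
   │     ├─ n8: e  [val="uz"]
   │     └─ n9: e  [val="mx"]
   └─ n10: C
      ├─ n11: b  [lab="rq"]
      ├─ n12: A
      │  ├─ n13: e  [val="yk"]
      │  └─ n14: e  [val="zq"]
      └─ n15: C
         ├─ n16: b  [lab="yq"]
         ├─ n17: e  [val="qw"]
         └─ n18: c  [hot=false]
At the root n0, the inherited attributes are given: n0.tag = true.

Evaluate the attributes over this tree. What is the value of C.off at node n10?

1. n0.tag = true  [given at root]
2. n1.hot = true  [terminal]
3. n2.hot = true  [terminal]
4. n3.tag = false  [S.tag == false]
5. n3.off = 28  [28]
6. n4.tag = true  [C₀.tag == false]
7. n5.env = -6  [-6]
8. n6.hot = false  [terminal]
9. n5.wid = false  [c.hot == true]
10. n7.tag = true  [S.tag == true]
11. n7.off = 4  [4]
12. n8.val = "uz"  [terminal]
13. n9.val = "mx"  [terminal]
14. n7.live = 25  [25]
15. n7.hot = -2  [C.off - 6]
16. n4.mk = true  [C.live > 24]
17. n4.depth = 21  [C.live + C.hot - 2]
18. n10.tag = true  [C₀.tag == false]
19. n10.off = 3  [(if S.mk then C₀.off else S.depth) - 25]
20. n11.lab = "rq"  [terminal]
21. n12.ok = true  [C₀.off > 2]
22. n12.mk = "rqm"  [b.lab ++ "m"]
23. n13.val = "yk"  [terminal]
24. n14.val = "zq"  [terminal]
25. n12.acc = -6  [len(e₀.val) - 8]
26. n15.tag = true  [true]
27. n15.off = 18  [C₀.off + A.acc + 21]
28. n16.lab = "yq"  [terminal]
29. n17.val = "qw"  [terminal]
30. n18.hot = false  [terminal]
31. n15.live = -3  [-3]
32. n15.hot = 4  [C.off - 14]
33. n10.live = 13  [(if C₀.tag then A.acc else C₀.off) + 19]
34. n10.hot = -7  [(if C₀.tag then C₁.live else C₀.off) - 4]
35. n3.live = -4  [C₁.live - 17]
36. n3.hot = 7  [C₁.live - 6]
37. n0.mk = false  [S.tag == false]
38. n0.depth = 27  [(if c₁.hot then C.live else C.hot) + 31]

3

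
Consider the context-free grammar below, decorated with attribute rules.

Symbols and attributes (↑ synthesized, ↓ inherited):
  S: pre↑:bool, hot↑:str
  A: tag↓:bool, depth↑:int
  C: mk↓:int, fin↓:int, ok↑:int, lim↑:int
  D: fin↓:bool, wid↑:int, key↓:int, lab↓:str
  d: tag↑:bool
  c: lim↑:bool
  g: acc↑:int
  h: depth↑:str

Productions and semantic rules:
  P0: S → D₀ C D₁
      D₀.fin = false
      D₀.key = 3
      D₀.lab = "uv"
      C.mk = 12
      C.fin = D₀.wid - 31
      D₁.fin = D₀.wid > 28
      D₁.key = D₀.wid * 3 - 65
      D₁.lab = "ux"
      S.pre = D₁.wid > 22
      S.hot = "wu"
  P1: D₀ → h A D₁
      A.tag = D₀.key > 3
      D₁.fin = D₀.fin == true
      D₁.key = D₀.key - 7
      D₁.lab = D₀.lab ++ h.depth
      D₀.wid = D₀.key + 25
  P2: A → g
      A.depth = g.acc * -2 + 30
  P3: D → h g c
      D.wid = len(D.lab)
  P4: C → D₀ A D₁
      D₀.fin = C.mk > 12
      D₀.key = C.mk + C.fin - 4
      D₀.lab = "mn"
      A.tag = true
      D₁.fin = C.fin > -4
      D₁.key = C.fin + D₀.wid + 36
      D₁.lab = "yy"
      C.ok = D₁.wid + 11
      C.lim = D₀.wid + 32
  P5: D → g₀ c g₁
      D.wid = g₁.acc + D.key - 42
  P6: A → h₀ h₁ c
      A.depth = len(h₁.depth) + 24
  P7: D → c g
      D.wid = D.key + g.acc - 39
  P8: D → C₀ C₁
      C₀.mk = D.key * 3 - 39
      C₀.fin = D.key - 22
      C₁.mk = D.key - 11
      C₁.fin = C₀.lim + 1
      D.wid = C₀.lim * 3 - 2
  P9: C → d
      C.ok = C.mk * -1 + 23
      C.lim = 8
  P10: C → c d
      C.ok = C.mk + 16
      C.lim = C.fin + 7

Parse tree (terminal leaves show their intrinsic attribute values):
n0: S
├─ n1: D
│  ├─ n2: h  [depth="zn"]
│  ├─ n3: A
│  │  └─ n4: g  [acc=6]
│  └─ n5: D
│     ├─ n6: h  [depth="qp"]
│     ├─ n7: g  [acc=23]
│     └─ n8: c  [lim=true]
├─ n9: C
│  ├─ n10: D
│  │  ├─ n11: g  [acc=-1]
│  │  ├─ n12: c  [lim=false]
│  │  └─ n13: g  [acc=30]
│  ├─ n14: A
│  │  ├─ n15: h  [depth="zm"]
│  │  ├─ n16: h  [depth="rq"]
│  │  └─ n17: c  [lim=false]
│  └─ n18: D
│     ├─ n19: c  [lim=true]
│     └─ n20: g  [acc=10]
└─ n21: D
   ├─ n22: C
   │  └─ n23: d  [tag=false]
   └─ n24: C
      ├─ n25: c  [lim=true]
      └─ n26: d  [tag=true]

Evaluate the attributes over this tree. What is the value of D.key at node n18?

1. n1.fin = false  [false]
2. n1.key = 3  [3]
3. n1.lab = "uv"  ["uv"]
4. n2.depth = "zn"  [terminal]
5. n3.tag = false  [D₀.key > 3]
6. n4.acc = 6  [terminal]
7. n3.depth = 18  [g.acc * -2 + 30]
8. n5.fin = false  [D₀.fin == true]
9. n5.key = -4  [D₀.key - 7]
10. n5.lab = "uvzn"  [D₀.lab ++ h.depth]
11. n6.depth = "qp"  [terminal]
12. n7.acc = 23  [terminal]
13. n8.lim = true  [terminal]
14. n5.wid = 4  [len(D.lab)]
15. n1.wid = 28  [D₀.key + 25]
16. n9.mk = 12  [12]
17. n9.fin = -3  [D₀.wid - 31]
18. n10.fin = false  [C.mk > 12]
19. n10.key = 5  [C.mk + C.fin - 4]
20. n10.lab = "mn"  ["mn"]
21. n11.acc = -1  [terminal]
22. n12.lim = false  [terminal]
23. n13.acc = 30  [terminal]
24. n10.wid = -7  [g₁.acc + D.key - 42]
25. n14.tag = true  [true]
26. n15.depth = "zm"  [terminal]
27. n16.depth = "rq"  [terminal]
28. n17.lim = false  [terminal]
29. n14.depth = 26  [len(h₁.depth) + 24]
30. n18.fin = true  [C.fin > -4]
31. n18.key = 26  [C.fin + D₀.wid + 36]
32. n18.lab = "yy"  ["yy"]
33. n19.lim = true  [terminal]
34. n20.acc = 10  [terminal]
35. n18.wid = -3  [D.key + g.acc - 39]
36. n9.ok = 8  [D₁.wid + 11]
37. n9.lim = 25  [D₀.wid + 32]
38. n21.fin = false  [D₀.wid > 28]
39. n21.key = 19  [D₀.wid * 3 - 65]
40. n21.lab = "ux"  ["ux"]
41. n22.mk = 18  [D.key * 3 - 39]
42. n22.fin = -3  [D.key - 22]
43. n23.tag = false  [terminal]
44. n22.ok = 5  [C.mk * -1 + 23]
45. n22.lim = 8  [8]
46. n24.mk = 8  [D.key - 11]
47. n24.fin = 9  [C₀.lim + 1]
48. n25.lim = true  [terminal]
49. n26.tag = true  [terminal]
50. n24.ok = 24  [C.mk + 16]
51. n24.lim = 16  [C.fin + 7]
52. n21.wid = 22  [C₀.lim * 3 - 2]
53. n0.pre = false  [D₁.wid > 22]
54. n0.hot = "wu"  ["wu"]

26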